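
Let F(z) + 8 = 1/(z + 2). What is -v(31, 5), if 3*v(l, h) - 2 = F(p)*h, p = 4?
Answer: 223/18 ≈ 12.389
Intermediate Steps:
F(z) = -8 + 1/(2 + z) (F(z) = -8 + 1/(z + 2) = -8 + 1/(2 + z))
v(l, h) = ⅔ - 47*h/18 (v(l, h) = ⅔ + (((-15 - 8*4)/(2 + 4))*h)/3 = ⅔ + (((-15 - 32)/6)*h)/3 = ⅔ + (((⅙)*(-47))*h)/3 = ⅔ + (-47*h/6)/3 = ⅔ - 47*h/18)
-v(31, 5) = -(⅔ - 47/18*5) = -(⅔ - 235/18) = -1*(-223/18) = 223/18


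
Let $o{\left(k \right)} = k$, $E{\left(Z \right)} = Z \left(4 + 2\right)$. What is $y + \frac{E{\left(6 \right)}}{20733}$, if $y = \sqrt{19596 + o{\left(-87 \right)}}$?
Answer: $\frac{12}{6911} + \sqrt{19509} \approx 139.68$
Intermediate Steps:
$E{\left(Z \right)} = 6 Z$ ($E{\left(Z \right)} = Z 6 = 6 Z$)
$y = \sqrt{19509}$ ($y = \sqrt{19596 - 87} = \sqrt{19509} \approx 139.67$)
$y + \frac{E{\left(6 \right)}}{20733} = \sqrt{19509} + \frac{6 \cdot 6}{20733} = \sqrt{19509} + 36 \cdot \frac{1}{20733} = \sqrt{19509} + \frac{12}{6911} = \frac{12}{6911} + \sqrt{19509}$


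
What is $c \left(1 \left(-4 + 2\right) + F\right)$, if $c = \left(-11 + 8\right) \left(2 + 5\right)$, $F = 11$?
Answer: $-189$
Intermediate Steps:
$c = -21$ ($c = \left(-3\right) 7 = -21$)
$c \left(1 \left(-4 + 2\right) + F\right) = - 21 \left(1 \left(-4 + 2\right) + 11\right) = - 21 \left(1 \left(-2\right) + 11\right) = - 21 \left(-2 + 11\right) = \left(-21\right) 9 = -189$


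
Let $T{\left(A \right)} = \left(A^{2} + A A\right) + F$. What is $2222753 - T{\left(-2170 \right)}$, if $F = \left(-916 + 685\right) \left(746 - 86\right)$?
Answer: $-7042587$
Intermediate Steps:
$F = -152460$ ($F = \left(-231\right) 660 = -152460$)
$T{\left(A \right)} = -152460 + 2 A^{2}$ ($T{\left(A \right)} = \left(A^{2} + A A\right) - 152460 = \left(A^{2} + A^{2}\right) - 152460 = 2 A^{2} - 152460 = -152460 + 2 A^{2}$)
$2222753 - T{\left(-2170 \right)} = 2222753 - \left(-152460 + 2 \left(-2170\right)^{2}\right) = 2222753 - \left(-152460 + 2 \cdot 4708900\right) = 2222753 - \left(-152460 + 9417800\right) = 2222753 - 9265340 = -7042587$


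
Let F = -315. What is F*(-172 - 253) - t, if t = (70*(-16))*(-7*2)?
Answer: 118195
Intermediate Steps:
t = 15680 (t = -1120*(-14) = 15680)
F*(-172 - 253) - t = -315*(-172 - 253) - 1*15680 = -315*(-425) - 15680 = 133875 - 15680 = 118195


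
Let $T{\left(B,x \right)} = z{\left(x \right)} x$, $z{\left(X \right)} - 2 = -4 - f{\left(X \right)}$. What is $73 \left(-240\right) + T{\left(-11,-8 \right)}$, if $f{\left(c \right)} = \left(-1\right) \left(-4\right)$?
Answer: $-17472$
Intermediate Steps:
$f{\left(c \right)} = 4$
$z{\left(X \right)} = -6$ ($z{\left(X \right)} = 2 - 8 = -6$)
$T{\left(B,x \right)} = - 6 x$
$73 \left(-240\right) + T{\left(-11,-8 \right)} = 73 \left(-240\right) - -48 = -17520 + 48 = -17472$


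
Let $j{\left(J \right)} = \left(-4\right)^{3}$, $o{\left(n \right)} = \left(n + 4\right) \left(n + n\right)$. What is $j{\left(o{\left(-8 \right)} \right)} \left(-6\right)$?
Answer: $384$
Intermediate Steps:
$o{\left(n \right)} = 2 n \left(4 + n\right)$ ($o{\left(n \right)} = \left(4 + n\right) 2 n = 2 n \left(4 + n\right)$)
$j{\left(J \right)} = -64$
$j{\left(o{\left(-8 \right)} \right)} \left(-6\right) = \left(-64\right) \left(-6\right) = 384$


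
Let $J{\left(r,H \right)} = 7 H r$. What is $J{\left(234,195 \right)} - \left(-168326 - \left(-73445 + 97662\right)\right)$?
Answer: $511953$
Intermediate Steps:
$J{\left(r,H \right)} = 7 H r$
$J{\left(234,195 \right)} - \left(-168326 - \left(-73445 + 97662\right)\right) = 7 \cdot 195 \cdot 234 - \left(-168326 - \left(-73445 + 97662\right)\right) = 319410 - \left(-168326 - 24217\right) = 319410 - -192543 = 319410 + 192543 = 511953$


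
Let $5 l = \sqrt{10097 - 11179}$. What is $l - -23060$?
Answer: $23060 + \frac{i \sqrt{1082}}{5} \approx 23060.0 + 6.5788 i$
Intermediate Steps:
$l = \frac{i \sqrt{1082}}{5}$ ($l = \frac{\sqrt{10097 - 11179}}{5} = \frac{\sqrt{-1082}}{5} = \frac{i \sqrt{1082}}{5} \approx 6.5788 i$)
$l - -23060 = \frac{i \sqrt{1082}}{5} - -23060 = \frac{i \sqrt{1082}}{5} + 23060 = 23060 + \frac{i \sqrt{1082}}{5}$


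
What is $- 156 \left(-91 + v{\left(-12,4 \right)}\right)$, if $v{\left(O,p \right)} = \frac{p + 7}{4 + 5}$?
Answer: $\frac{42016}{3} \approx 14005.0$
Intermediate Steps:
$v{\left(O,p \right)} = \frac{7}{9} + \frac{p}{9}$ ($v{\left(O,p \right)} = \frac{7 + p}{9} = \left(7 + p\right) \frac{1}{9} = \frac{7}{9} + \frac{p}{9}$)
$- 156 \left(-91 + v{\left(-12,4 \right)}\right) = - 156 \left(-91 + \left(\frac{7}{9} + \frac{1}{9} \cdot 4\right)\right) = - 156 \left(-91 + \left(\frac{7}{9} + \frac{4}{9}\right)\right) = - 156 \left(-91 + \frac{11}{9}\right) = \left(-156\right) \left(- \frac{808}{9}\right) = \frac{42016}{3}$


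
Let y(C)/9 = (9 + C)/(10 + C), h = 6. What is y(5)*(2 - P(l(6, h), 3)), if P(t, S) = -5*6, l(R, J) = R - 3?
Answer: 1344/5 ≈ 268.80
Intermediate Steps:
l(R, J) = -3 + R
y(C) = 9*(9 + C)/(10 + C) (y(C) = 9*((9 + C)/(10 + C)) = 9*(9 + C)/(10 + C))
P(t, S) = -30
y(5)*(2 - P(l(6, h), 3)) = (9*(9 + 5)/(10 + 5))*(2 - 1*(-30)) = (9*14/15)*(2 + 30) = (9*(1/15)*14)*32 = (42/5)*32 = 1344/5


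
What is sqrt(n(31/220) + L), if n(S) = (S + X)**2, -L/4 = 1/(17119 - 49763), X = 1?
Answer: sqrt(4196382617321)/1795420 ≈ 1.1410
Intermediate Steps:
L = 1/8161 (L = -4/(17119 - 49763) = -4/(-32644) = -4*(-1/32644) = 1/8161 ≈ 0.00012253)
n(S) = (1 + S)**2 (n(S) = (S + 1)**2 = (1 + S)**2)
sqrt(n(31/220) + L) = sqrt((1 + 31/220)**2 + 1/8161) = sqrt((251/220)**2 + 1/8161) = sqrt(63001/48400 + 1/8161) = sqrt(514199561/394992400) = sqrt(4196382617321)/1795420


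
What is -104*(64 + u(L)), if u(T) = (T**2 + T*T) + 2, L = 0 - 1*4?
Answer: -10192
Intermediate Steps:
L = -4 (L = 0 - 4 = -4)
u(T) = 2 + 2*T**2 (u(T) = (T**2 + T**2) + 2 = 2*T**2 + 2 = 2 + 2*T**2)
-104*(64 + u(L)) = -104*(64 + (2 + 2*(-4)**2)) = -104*(64 + (2 + 2*16)) = -104*(64 + (2 + 32)) = -104*(64 + 34) = -104*98 = -10192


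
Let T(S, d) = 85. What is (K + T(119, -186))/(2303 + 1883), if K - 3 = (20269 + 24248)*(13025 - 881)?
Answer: 38615324/299 ≈ 1.2915e+5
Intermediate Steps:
K = 540614451 (K = 3 + (20269 + 24248)*(13025 - 881) = 3 + 44517*12144 = 3 + 540614448 = 540614451)
(K + T(119, -186))/(2303 + 1883) = (540614451 + 85)/(2303 + 1883) = 540614536/4186 = 540614536*(1/4186) = 38615324/299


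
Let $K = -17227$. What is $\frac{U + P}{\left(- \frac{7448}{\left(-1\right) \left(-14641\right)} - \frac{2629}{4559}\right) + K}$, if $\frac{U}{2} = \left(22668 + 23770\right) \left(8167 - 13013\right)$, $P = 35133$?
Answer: $\frac{30039544509710197}{1149945738034} \approx 26123.0$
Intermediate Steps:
$U = -450077096$ ($U = 2 \left(22668 + 23770\right) \left(8167 - 13013\right) = 2 \cdot 46438 \left(-4846\right) = 2 \left(-225038548\right) = -450077096$)
$\frac{U + P}{\left(- \frac{7448}{\left(-1\right) \left(-14641\right)} - \frac{2629}{4559}\right) + K} = \frac{-450077096 + 35133}{\left(- \frac{7448}{\left(-1\right) \left(-14641\right)} - \frac{2629}{4559}\right) - 17227} = - \frac{450041963}{\left(- \frac{7448}{14641} - \frac{2629}{4559}\right) - 17227} = - \frac{450041963}{- \frac{72446621}{66748319} - 17227} = - \frac{450041963}{- \frac{1149945738034}{66748319}} = \left(-450041963\right) \left(- \frac{66748319}{1149945738034}\right) = \frac{30039544509710197}{1149945738034}$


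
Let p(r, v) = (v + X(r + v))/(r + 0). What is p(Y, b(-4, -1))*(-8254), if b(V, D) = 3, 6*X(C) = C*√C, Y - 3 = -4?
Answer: 24762 + 8254*√2/3 ≈ 28653.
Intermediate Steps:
Y = -1 (Y = 3 - 4 = -1)
X(C) = C^(3/2)/6 (X(C) = (C*√C)/6 = C^(3/2)/6)
p(r, v) = (v + (r + v)^(3/2)/6)/r (p(r, v) = (v + (r + v)^(3/2)/6)/(r + 0) = (v + (r + v)^(3/2)/6)/r)
p(Y, b(-4, -1))*(-8254) = ((3 + (-1 + 3)^(3/2)/6)/(-1))*(-8254) = -(3 + 2^(3/2)/6)*(-8254) = -(3 + (2*√2)/6)*(-8254) = -(3 + √2/3)*(-8254) = (-3 - √2/3)*(-8254) = 24762 + 8254*√2/3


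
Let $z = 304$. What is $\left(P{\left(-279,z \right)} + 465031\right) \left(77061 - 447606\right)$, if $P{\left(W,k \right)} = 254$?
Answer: $-172409030325$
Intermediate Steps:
$\left(P{\left(-279,z \right)} + 465031\right) \left(77061 - 447606\right) = \left(254 + 465031\right) \left(77061 - 447606\right) = 465285 \left(-370545\right) = -172409030325$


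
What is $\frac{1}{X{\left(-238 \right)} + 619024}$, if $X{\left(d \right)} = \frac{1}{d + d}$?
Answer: $\frac{476}{294655423} \approx 1.6154 \cdot 10^{-6}$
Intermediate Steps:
$X{\left(d \right)} = \frac{1}{2 d}$
$\frac{1}{X{\left(-238 \right)} + 619024} = \frac{1}{\frac{1}{2 \left(-238\right)} + 619024} = \frac{1}{\frac{1}{2} \left(- \frac{1}{238}\right) + 619024} = \frac{1}{- \frac{1}{476} + 619024} = \frac{1}{\frac{294655423}{476}} = \frac{476}{294655423}$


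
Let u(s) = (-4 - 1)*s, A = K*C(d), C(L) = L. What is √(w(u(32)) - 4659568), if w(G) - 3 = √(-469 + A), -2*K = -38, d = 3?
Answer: √(-4659565 + 2*I*√103) ≈ 0.005 + 2158.6*I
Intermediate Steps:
K = 19 (K = -½*(-38) = 19)
A = 57 (A = 19*3 = 57)
u(s) = -5*s
w(G) = 3 + 2*I*√103 (w(G) = 3 + √(-469 + 57) = 3 + √(-412) = 3 + 2*I*√103)
√(w(u(32)) - 4659568) = √((3 + 2*I*√103) - 4659568) = √(-4659565 + 2*I*√103)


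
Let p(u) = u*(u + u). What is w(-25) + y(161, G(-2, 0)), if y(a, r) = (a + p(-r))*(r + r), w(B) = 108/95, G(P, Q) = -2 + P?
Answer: -146572/95 ≈ -1542.9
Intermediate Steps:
p(u) = 2*u² (p(u) = u*(2*u) = 2*u²)
w(B) = 108/95 (w(B) = 108*(1/95) = 108/95)
y(a, r) = 2*r*(a + 2*r²) (y(a, r) = (a + 2*(-r)²)*(r + r) = (a + 2*r²)*(2*r) = 2*r*(a + 2*r²))
w(-25) + y(161, G(-2, 0)) = 108/95 + 2*(-2 - 2)*(161 + 2*(-2 - 2)²) = 108/95 + 2*(-4)*(161 + 2*(-4)²) = 108/95 + 2*(-4)*(161 + 2*16) = 108/95 + 2*(-4)*(161 + 32) = 108/95 + 2*(-4)*193 = 108/95 - 1544 = -146572/95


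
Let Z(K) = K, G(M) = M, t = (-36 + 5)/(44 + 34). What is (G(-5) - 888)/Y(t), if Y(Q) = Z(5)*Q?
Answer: 69654/155 ≈ 449.38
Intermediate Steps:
t = -31/78 ≈ -0.39744
Y(Q) = 5*Q
(G(-5) - 888)/Y(t) = (-5 - 888)/((5*(-31/78))) = -893/(-155/78) = -893*(-78/155) = 69654/155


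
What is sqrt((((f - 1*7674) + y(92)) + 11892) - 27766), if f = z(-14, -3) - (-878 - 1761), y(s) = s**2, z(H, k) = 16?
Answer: 3*I*sqrt(1381) ≈ 111.49*I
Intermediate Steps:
f = 2655 (f = 16 - (-878 - 1761) = 16 - 1*(-2639) = 16 + 2639 = 2655)
sqrt((((f - 1*7674) + y(92)) + 11892) - 27766) = sqrt((((2655 - 1*7674) + 92**2) + 11892) - 27766) = sqrt((((2655 - 7674) + 8464) + 11892) - 27766) = sqrt(((-5019 + 8464) + 11892) - 27766) = sqrt((3445 + 11892) - 27766) = sqrt(15337 - 27766) = sqrt(-12429) = 3*I*sqrt(1381)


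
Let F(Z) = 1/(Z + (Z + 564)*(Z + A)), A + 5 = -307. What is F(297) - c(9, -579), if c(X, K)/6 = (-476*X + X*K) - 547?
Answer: 760259735/12618 ≈ 60252.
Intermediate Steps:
A = -312 (A = -5 - 307 = -312)
F(Z) = 1/(Z + (-312 + Z)*(564 + Z)) (F(Z) = 1/(Z + (Z + 564)*(Z - 312)) = 1/(Z + (564 + Z)*(-312 + Z)) = 1/(Z + (-312 + Z)*(564 + Z)))
c(X, K) = -3282 - 2856*X + 6*K*X (c(X, K) = 6*((-476*X + X*K) - 547) = 6*((-476*X + K*X) - 547) = 6*(-547 - 476*X + K*X) = -3282 - 2856*X + 6*K*X)
F(297) - c(9, -579) = 1/(-175968 + 297² + 253*297) - (-3282 - 2856*9 + 6*(-579)*9) = 1/(-175968 + 88209 + 75141) - (-3282 - 25704 - 31266) = 1/(-12618) - 1*(-60252) = -1/12618 + 60252 = 760259735/12618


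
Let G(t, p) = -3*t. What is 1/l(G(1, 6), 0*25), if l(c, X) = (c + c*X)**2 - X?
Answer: 1/9 ≈ 0.11111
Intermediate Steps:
l(c, X) = (c + X*c)**2 - X
1/l(G(1, 6), 0*25) = 1/(-0*25 + (-3*1)**2*(1 + 0*25)**2) = 1/(-1*0 + (-3)**2*(1 + 0)**2) = 1/(0 + 9*1**2) = 1/(0 + 9*1) = 1/(0 + 9) = 1/9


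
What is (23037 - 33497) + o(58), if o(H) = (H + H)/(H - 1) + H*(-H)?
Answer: -787852/57 ≈ -13822.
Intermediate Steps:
o(H) = -H² + 2*H/(-1 + H) (o(H) = (2*H)/(-1 + H) - H² = 2*H/(-1 + H) - H² = -H² + 2*H/(-1 + H))
(23037 - 33497) + o(58) = (23037 - 33497) + 58*(2 + 58 - 1*58²)/(-1 + 58) = -10460 + 58*(2 + 58 - 1*3364)/57 = -10460 + 58*(1/57)*(2 + 58 - 3364) = -10460 + 58*(1/57)*(-3304) = -10460 - 191632/57 = -787852/57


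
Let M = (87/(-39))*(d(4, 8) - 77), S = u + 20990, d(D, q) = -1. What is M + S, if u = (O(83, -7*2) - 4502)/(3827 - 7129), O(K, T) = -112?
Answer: 34944071/1651 ≈ 21165.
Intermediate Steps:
u = 2307/1651 (u = (-112 - 4502)/(3827 - 7129) = -4614/(-3302) = -4614*(-1/3302) = 2307/1651 ≈ 1.3973)
S = 34656797/1651 (S = 2307/1651 + 20990 = 34656797/1651 ≈ 20991.)
M = 174 (M = (87/(-39))*(-1 - 77) = (87*(-1/39))*(-78) = -29/13*(-78) = 174)
M + S = 174 + 34656797/1651 = 34944071/1651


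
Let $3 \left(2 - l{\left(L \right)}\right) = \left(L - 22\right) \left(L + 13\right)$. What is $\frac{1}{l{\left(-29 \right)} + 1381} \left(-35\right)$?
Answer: $- \frac{35}{1111} \approx -0.031503$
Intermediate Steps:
$l{\left(L \right)} = 2 - \frac{\left(-22 + L\right) \left(13 + L\right)}{3}$ ($l{\left(L \right)} = 2 - \frac{\left(L - 22\right) \left(L + 13\right)}{3} = 2 - \frac{\left(-22 + L\right) \left(13 + L\right)}{3}$)
$\frac{1}{l{\left(-29 \right)} + 1381} \left(-35\right) = \frac{1}{\left(\frac{292}{3} + 3 \left(-29\right) - \frac{\left(-29\right)^{2}}{3}\right) + 1381} \left(-35\right) = \frac{1}{\left(\frac{292}{3} - 87 - \frac{841}{3}\right) + 1381} \left(-35\right) = \frac{1}{-270 + 1381} \left(-35\right) = \frac{1}{1111} \left(-35\right) = - \frac{35}{1111}$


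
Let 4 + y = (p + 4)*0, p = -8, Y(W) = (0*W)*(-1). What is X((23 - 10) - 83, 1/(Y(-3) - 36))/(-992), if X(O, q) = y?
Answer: 1/248 ≈ 0.0040323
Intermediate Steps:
Y(W) = 0 (Y(W) = 0*(-1) = 0)
y = -4 (y = -4 + (-8 + 4)*0 = -4 - 4*0 = -4 + 0 = -4)
X(O, q) = -4
X((23 - 10) - 83, 1/(Y(-3) - 36))/(-992) = -4/(-992) = -4*(-1/992) = 1/248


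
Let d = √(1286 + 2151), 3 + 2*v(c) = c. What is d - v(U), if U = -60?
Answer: 63/2 + √3437 ≈ 90.126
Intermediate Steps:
v(c) = -3/2 + c/2
d = √3437 ≈ 58.626
d - v(U) = √3437 - (-3/2 + (½)*(-60)) = √3437 - (-3/2 - 30) = √3437 - 1*(-63/2) = √3437 + 63/2 = 63/2 + √3437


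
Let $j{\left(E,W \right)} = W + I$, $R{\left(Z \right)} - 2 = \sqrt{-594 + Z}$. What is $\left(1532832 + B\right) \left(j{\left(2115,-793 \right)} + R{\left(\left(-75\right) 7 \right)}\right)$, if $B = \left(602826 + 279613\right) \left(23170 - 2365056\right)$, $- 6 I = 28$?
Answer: $\frac{4932902607000214}{3} - 2066570007122 i \sqrt{1119} \approx 1.6443 \cdot 10^{15} - 6.913 \cdot 10^{13} i$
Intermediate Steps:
$I = - \frac{14}{3}$ ($I = \left(- \frac{1}{6}\right) 28 = - \frac{14}{3} \approx -4.6667$)
$R{\left(Z \right)} = 2 + \sqrt{-594 + Z}$
$j{\left(E,W \right)} = - \frac{14}{3} + W$ ($j{\left(E,W \right)} = W - \frac{14}{3} = - \frac{14}{3} + W$)
$B = -2066571539954$ ($B = 882439 \left(-2341886\right) = -2066571539954$)
$\left(1532832 + B\right) \left(j{\left(2115,-793 \right)} + R{\left(\left(-75\right) 7 \right)}\right) = \left(1532832 - 2066571539954\right) \left(\left(- \frac{14}{3} - 793\right) + \left(2 + \sqrt{-594 - 525}\right)\right) = - 2066570007122 \left(- \frac{2393}{3} + \left(2 + \sqrt{-594 - 525}\right)\right) = - 2066570007122 \left(- \frac{2393}{3} + \left(2 + \sqrt{-1119}\right)\right) = - 2066570007122 \left(- \frac{2393}{3} + \left(2 + i \sqrt{1119}\right)\right) = - 2066570007122 \left(- \frac{2387}{3} + i \sqrt{1119}\right) = \frac{4932902607000214}{3} - 2066570007122 i \sqrt{1119}$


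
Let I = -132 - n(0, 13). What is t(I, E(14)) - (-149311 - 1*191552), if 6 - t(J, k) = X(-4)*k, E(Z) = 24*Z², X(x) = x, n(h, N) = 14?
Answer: 359685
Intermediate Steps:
I = -146 (I = -132 - 1*14 = -132 - 14 = -146)
t(J, k) = 6 + 4*k (t(J, k) = 6 - (-4)*k = 6 + 4*k)
t(I, E(14)) - (-149311 - 1*191552) = (6 + 4*(24*14²)) - (-149311 - 1*191552) = (6 + 4*(24*196)) - (-149311 - 191552) = (6 + 4*4704) - 1*(-340863) = (6 + 18816) + 340863 = 18822 + 340863 = 359685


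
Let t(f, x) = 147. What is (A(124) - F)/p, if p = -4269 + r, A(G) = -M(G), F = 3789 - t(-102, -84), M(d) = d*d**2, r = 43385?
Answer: -955133/19558 ≈ -48.836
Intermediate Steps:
M(d) = d**3
F = 3642 (F = 3789 - 1*147 = 3789 - 147 = 3642)
A(G) = -G**3
p = 39116 (p = -4269 + 43385 = 39116)
(A(124) - F)/p = (-1*124**3 - 1*3642)/39116 = (-1*1906624 - 3642)*(1/39116) = (-1906624 - 3642)*(1/39116) = -1910266*1/39116 = -955133/19558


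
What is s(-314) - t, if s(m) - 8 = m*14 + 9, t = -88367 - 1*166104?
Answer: 250092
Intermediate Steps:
t = -254471 (t = -88367 - 166104 = -254471)
s(m) = 17 + 14*m (s(m) = 8 + (m*14 + 9) = 8 + (14*m + 9) = 8 + (9 + 14*m) = 17 + 14*m)
s(-314) - t = (17 + 14*(-314)) - 1*(-254471) = (17 - 4396) + 254471 = -4379 + 254471 = 250092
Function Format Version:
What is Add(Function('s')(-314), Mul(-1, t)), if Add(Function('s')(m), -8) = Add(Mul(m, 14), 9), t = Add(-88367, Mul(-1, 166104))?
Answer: 250092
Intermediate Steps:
t = -254471 (t = Add(-88367, -166104) = -254471)
Function('s')(m) = Add(17, Mul(14, m)) (Function('s')(m) = Add(8, Add(Mul(m, 14), 9)) = Add(8, Add(Mul(14, m), 9)) = Add(8, Add(9, Mul(14, m))) = Add(17, Mul(14, m)))
Add(Function('s')(-314), Mul(-1, t)) = Add(Add(17, Mul(14, -314)), Mul(-1, -254471)) = Add(Add(17, -4396), 254471) = Add(-4379, 254471) = 250092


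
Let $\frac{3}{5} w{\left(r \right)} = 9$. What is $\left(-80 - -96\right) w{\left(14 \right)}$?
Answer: $240$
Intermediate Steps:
$w{\left(r \right)} = 15$ ($w{\left(r \right)} = \frac{5}{3} \cdot 9 = 15$)
$\left(-80 - -96\right) w{\left(14 \right)} = \left(-80 - -96\right) 15 = \left(-80 + 96\right) 15 = 16 \cdot 15 = 240$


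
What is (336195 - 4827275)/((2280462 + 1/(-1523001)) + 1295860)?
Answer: -6839919331080/5446741982321 ≈ -1.2558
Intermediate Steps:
(336195 - 4827275)/((2280462 + 1/(-1523001)) + 1295860) = -4491080/((2280462 - 1/1523001) + 1295860) = -4491080/(3473145906461/1523001 + 1295860) = -4491080/5446741982321/1523001 = -4491080*1523001/5446741982321 = -6839919331080/5446741982321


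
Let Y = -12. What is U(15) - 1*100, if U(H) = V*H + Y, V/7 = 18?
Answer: 1778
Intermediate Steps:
V = 126 (V = 7*18 = 126)
U(H) = -12 + 126*H (U(H) = 126*H - 12 = -12 + 126*H)
U(15) - 1*100 = (-12 + 126*15) - 1*100 = (-12 + 1890) - 100 = 1878 - 100 = 1778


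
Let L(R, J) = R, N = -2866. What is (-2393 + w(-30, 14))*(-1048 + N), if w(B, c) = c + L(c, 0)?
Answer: 9256610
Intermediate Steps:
w(B, c) = 2*c (w(B, c) = c + c = 2*c)
(-2393 + w(-30, 14))*(-1048 + N) = (-2393 + 2*14)*(-1048 - 2866) = (-2393 + 28)*(-3914) = -2365*(-3914) = 9256610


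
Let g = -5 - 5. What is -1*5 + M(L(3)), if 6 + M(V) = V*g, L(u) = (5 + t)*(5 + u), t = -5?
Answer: -11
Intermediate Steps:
g = -10
L(u) = 0 (L(u) = (5 - 5)*(5 + u) = 0*(5 + u) = 0)
M(V) = -6 - 10*V (M(V) = -6 + V*(-10) = -6 - 10*V)
-1*5 + M(L(3)) = -1*5 + (-6 - 10*0) = -5 + (-6 + 0) = -5 - 6 = -11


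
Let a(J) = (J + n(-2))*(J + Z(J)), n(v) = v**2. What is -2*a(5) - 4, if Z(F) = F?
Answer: -184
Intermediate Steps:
a(J) = 2*J*(4 + J) (a(J) = (J + (-2)**2)*(J + J) = (J + 4)*(2*J) = (4 + J)*(2*J) = 2*J*(4 + J))
-2*a(5) - 4 = -4*5*(4 + 5) - 4 = -4*5*9 - 4 = -2*90 - 4 = -180 - 4 = -184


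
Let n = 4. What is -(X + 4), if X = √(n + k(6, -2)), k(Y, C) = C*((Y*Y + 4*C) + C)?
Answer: -4 - 4*I*√3 ≈ -4.0 - 6.9282*I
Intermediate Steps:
k(Y, C) = C*(Y² + 5*C) (k(Y, C) = C*((Y² + 4*C) + C) = C*(Y² + 5*C))
X = 4*I*√3 (X = √(4 - 2*(6² + 5*(-2))) = √(4 - 2*(36 - 10)) = √(4 - 2*26) = √(4 - 52) = √(-48) = 4*I*√3 ≈ 6.9282*I)
-(X + 4) = -(4*I*√3 + 4) = -(4 + 4*I*√3) = -4 - 4*I*√3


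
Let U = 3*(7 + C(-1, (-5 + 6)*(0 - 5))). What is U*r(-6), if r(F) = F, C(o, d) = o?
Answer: -108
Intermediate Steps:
U = 18 (U = 3*(7 - 1) = 3*6 = 18)
U*r(-6) = 18*(-6) = -108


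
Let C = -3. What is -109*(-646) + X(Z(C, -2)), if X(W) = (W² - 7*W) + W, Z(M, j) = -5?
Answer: 70469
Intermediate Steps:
X(W) = W² - 6*W
-109*(-646) + X(Z(C, -2)) = -109*(-646) - 5*(-6 - 5) = 70414 - 5*(-11) = 70414 + 55 = 70469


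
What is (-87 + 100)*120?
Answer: 1560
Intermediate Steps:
(-87 + 100)*120 = 13*120 = 1560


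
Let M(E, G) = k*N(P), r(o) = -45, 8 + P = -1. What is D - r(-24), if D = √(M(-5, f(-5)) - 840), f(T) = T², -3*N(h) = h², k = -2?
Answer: 45 + I*√786 ≈ 45.0 + 28.036*I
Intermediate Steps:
P = -9 (P = -8 - 1 = -9)
N(h) = -h²/3
M(E, G) = 54 (M(E, G) = -(-2)*(-9)²/3 = -(-2)*81/3 = -2*(-27) = 54)
D = I*√786 (D = √(54 - 840) = √(-786) = I*√786 ≈ 28.036*I)
D - r(-24) = I*√786 - 1*(-45) = I*√786 + 45 = 45 + I*√786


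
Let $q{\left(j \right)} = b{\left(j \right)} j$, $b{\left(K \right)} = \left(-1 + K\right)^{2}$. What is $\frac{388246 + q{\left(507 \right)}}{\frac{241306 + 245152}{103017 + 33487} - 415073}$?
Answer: $- \frac{8886307885496}{28329319167} \approx -313.68$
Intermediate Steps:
$q{\left(j \right)} = j \left(-1 + j\right)^{2}$ ($q{\left(j \right)} = \left(-1 + j\right)^{2} j = j \left(-1 + j\right)^{2}$)
$\frac{388246 + q{\left(507 \right)}}{\frac{241306 + 245152}{103017 + 33487} - 415073} = \frac{388246 + 507 \left(-1 + 507\right)^{2}}{\frac{241306 + 245152}{103017 + 33487} - 415073} = \frac{388246 + 507 \cdot 506^{2}}{\frac{486458}{136504} - 415073} = \frac{388246 + 507 \cdot 256036}{486458 \cdot \frac{1}{136504} - 415073} = \frac{388246 + 129810252}{\frac{243229}{68252} - 415073} = \frac{130198498}{- \frac{28329319167}{68252}} = 130198498 \left(- \frac{68252}{28329319167}\right) = - \frac{8886307885496}{28329319167}$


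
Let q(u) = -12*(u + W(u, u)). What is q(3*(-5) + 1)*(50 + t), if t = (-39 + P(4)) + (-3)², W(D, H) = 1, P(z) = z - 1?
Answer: 3588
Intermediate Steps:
P(z) = -1 + z
q(u) = -12 - 12*u (q(u) = -12*(u + 1) = -12*(1 + u) = -12 - 12*u)
t = -27 (t = (-39 + (-1 + 4)) + (-3)² = (-39 + 3) + 9 = -36 + 9 = -27)
q(3*(-5) + 1)*(50 + t) = (-12 - 12*(3*(-5) + 1))*(50 - 27) = (-12 - 12*(-15 + 1))*23 = (-12 - 12*(-14))*23 = (-12 + 168)*23 = 156*23 = 3588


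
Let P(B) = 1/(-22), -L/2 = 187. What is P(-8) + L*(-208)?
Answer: 1711423/22 ≈ 77792.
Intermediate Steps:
L = -374 (L = -2*187 = -374)
P(B) = -1/22
P(-8) + L*(-208) = -1/22 - 374*(-208) = -1/22 + 77792 = 1711423/22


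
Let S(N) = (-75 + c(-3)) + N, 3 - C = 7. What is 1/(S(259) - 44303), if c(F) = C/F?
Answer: -3/132353 ≈ -2.2667e-5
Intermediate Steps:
C = -4 (C = 3 - 1*7 = 3 - 7 = -4)
c(F) = -4/F
S(N) = -221/3 + N (S(N) = (-75 - 4/(-3)) + N = (-75 - 4*(-⅓)) + N = (-75 + 4/3) + N = -221/3 + N)
1/(S(259) - 44303) = 1/((-221/3 + 259) - 44303) = 1/(556/3 - 44303) = 1/(-132353/3) = -3/132353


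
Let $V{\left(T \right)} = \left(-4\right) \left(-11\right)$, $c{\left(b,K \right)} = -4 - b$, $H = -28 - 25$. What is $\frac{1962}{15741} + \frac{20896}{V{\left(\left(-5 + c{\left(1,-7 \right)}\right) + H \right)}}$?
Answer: $\frac{830834}{1749} \approx 475.03$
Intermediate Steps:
$H = -53$
$V{\left(T \right)} = 44$
$\frac{1962}{15741} + \frac{20896}{V{\left(\left(-5 + c{\left(1,-7 \right)}\right) + H \right)}} = \frac{1962}{15741} + \frac{20896}{44} = 1962 \cdot \frac{1}{15741} + 20896 \cdot \frac{1}{44} = \frac{218}{1749} + \frac{5224}{11} = \frac{830834}{1749}$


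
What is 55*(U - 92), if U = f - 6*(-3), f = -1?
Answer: -4125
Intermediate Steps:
U = 17 (U = -1 - 6*(-3) = -1 + 18 = 17)
55*(U - 92) = 55*(17 - 92) = 55*(-75) = -4125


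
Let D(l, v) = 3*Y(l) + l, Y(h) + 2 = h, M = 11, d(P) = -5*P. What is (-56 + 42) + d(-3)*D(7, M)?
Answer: 316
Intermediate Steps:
Y(h) = -2 + h
D(l, v) = -6 + 4*l (D(l, v) = 3*(-2 + l) + l = (-6 + 3*l) + l = -6 + 4*l)
(-56 + 42) + d(-3)*D(7, M) = (-56 + 42) + (-5*(-3))*(-6 + 4*7) = -14 + 15*(-6 + 28) = -14 + 15*22 = -14 + 330 = 316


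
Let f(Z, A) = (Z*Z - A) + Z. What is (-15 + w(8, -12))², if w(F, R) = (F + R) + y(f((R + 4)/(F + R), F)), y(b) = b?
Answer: 441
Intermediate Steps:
f(Z, A) = Z + Z² - A (f(Z, A) = (Z² - A) + Z = Z + Z² - A)
w(F, R) = R + (4 + R)²/(F + R)² + (4 + R)/(F + R) (w(F, R) = (F + R) + ((R + 4)/(F + R) + ((R + 4)/(F + R))² - F) = (F + R) + ((4 + R)/(F + R) + ((4 + R)/(F + R))² - F) = (F + R) + ((4 + R)/(F + R) + (4 + R)²/(F + R)² - F) = (F + R) + (-F + (4 + R)²/(F + R)² + (4 + R)/(F + R)) = R + (4 + R)²/(F + R)² + (4 + R)/(F + R))
(-15 + w(8, -12))² = (-15 + ((4 - 12)² - 12*(8 - 12)² + (4 - 12)*(8 - 12))/(8 - 12)²)² = (-15 + ((-8)² - 12*(-4)² - 8*(-4))/(-4)²)² = (-15 + (64 - 12*16 + 32)/16)² = (-15 + (64 - 192 + 32)/16)² = (-15 + (1/16)*(-96))² = (-15 - 6)² = (-21)² = 441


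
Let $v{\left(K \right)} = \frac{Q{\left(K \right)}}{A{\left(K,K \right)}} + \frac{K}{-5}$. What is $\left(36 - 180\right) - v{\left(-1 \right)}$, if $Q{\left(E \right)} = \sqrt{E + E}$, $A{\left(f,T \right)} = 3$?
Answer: $- \frac{721}{5} - \frac{i \sqrt{2}}{3} \approx -144.2 - 0.4714 i$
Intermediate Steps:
$Q{\left(E \right)} = \sqrt{2} \sqrt{E}$ ($Q{\left(E \right)} = \sqrt{2 E} = \sqrt{2} \sqrt{E}$)
$v{\left(K \right)} = - \frac{K}{5} + \frac{\sqrt{2} \sqrt{K}}{3}$ ($v{\left(K \right)} = \frac{\sqrt{2} \sqrt{K}}{3} + \frac{K}{-5} = \sqrt{2} \sqrt{K} \frac{1}{3} + K \left(- \frac{1}{5}\right) = \frac{\sqrt{2} \sqrt{K}}{3} - \frac{K}{5} = - \frac{K}{5} + \frac{\sqrt{2} \sqrt{K}}{3}$)
$\left(36 - 180\right) - v{\left(-1 \right)} = \left(36 - 180\right) - \left(\left(- \frac{1}{5}\right) \left(-1\right) + \frac{\sqrt{2} \sqrt{-1}}{3}\right) = \left(36 - 180\right) - \left(\frac{1}{5} + \frac{\sqrt{2} i}{3}\right) = -144 - \left(\frac{1}{5} + \frac{i \sqrt{2}}{3}\right) = - \frac{721}{5} - \frac{i \sqrt{2}}{3}$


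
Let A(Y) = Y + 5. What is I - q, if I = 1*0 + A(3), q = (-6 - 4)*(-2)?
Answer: -12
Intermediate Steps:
A(Y) = 5 + Y
q = 20 (q = -10*(-2) = 20)
I = 8 (I = 1*0 + (5 + 3) = 0 + 8 = 8)
I - q = 8 - 1*20 = 8 - 20 = -12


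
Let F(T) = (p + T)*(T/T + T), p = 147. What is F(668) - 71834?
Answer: 473401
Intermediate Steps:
F(T) = (1 + T)*(147 + T) (F(T) = (147 + T)*(T/T + T) = (147 + T)*(1 + T) = (1 + T)*(147 + T))
F(668) - 71834 = (147 + 668² + 148*668) - 71834 = (147 + 446224 + 98864) - 71834 = 545235 - 71834 = 473401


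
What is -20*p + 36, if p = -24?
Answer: 516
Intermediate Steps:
-20*p + 36 = -20*(-24) + 36 = 480 + 36 = 516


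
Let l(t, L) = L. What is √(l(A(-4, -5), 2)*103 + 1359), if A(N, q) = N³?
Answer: √1565 ≈ 39.560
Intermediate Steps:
√(l(A(-4, -5), 2)*103 + 1359) = √(2*103 + 1359) = √(206 + 1359) = √1565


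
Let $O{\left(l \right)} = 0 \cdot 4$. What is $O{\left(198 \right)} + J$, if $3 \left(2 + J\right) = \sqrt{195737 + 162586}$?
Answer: $-2 + \frac{\sqrt{358323}}{3} \approx 197.53$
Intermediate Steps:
$O{\left(l \right)} = 0$
$J = -2 + \frac{\sqrt{358323}}{3}$ ($J = -2 + \frac{\sqrt{195737 + 162586}}{3} = -2 + \frac{\sqrt{358323}}{3} \approx 197.53$)
$O{\left(198 \right)} + J = 0 - \left(2 - \frac{\sqrt{358323}}{3}\right) = -2 + \frac{\sqrt{358323}}{3}$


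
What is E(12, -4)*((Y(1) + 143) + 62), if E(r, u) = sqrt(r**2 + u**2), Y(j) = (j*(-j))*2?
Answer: 812*sqrt(10) ≈ 2567.8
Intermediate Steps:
Y(j) = -2*j**2 (Y(j) = -j**2*2 = -2*j**2)
E(12, -4)*((Y(1) + 143) + 62) = sqrt(12**2 + (-4)**2)*((-2*1**2 + 143) + 62) = sqrt(144 + 16)*((-2*1 + 143) + 62) = sqrt(160)*((-2 + 143) + 62) = (4*sqrt(10))*(141 + 62) = (4*sqrt(10))*203 = 812*sqrt(10)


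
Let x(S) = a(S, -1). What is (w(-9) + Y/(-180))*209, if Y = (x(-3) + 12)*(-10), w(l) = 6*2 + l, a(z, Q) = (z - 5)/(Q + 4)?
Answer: 19855/27 ≈ 735.37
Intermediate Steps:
a(z, Q) = (-5 + z)/(4 + Q)
w(l) = 12 + l
x(S) = -5/3 + S/3 (x(S) = (-5 + S)/(4 - 1) = (-5 + S)/3 = -5/3 + S/3)
Y = -280/3 (Y = ((-5/3 + (1/3)*(-3)) + 12)*(-10) = ((-5/3 - 1) + 12)*(-10) = (-8/3 + 12)*(-10) = (28/3)*(-10) = -280/3 ≈ -93.333)
(w(-9) + Y/(-180))*209 = ((12 - 9) - 280/3/(-180))*209 = (3 - 280/3*(-1/180))*209 = (3 + 14/27)*209 = (95/27)*209 = 19855/27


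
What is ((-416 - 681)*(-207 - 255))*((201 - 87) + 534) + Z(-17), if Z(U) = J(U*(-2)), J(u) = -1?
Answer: 328415471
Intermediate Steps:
Z(U) = -1
((-416 - 681)*(-207 - 255))*((201 - 87) + 534) + Z(-17) = ((-416 - 681)*(-207 - 255))*((201 - 87) + 534) - 1 = (-1097*(-462))*(114 + 534) - 1 = 506814*648 - 1 = 328415472 - 1 = 328415471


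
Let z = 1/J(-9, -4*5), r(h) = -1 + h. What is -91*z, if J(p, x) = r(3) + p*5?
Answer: 91/43 ≈ 2.1163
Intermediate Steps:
J(p, x) = 2 + 5*p (J(p, x) = (-1 + 3) + p*5 = 2 + 5*p)
z = -1/43 (z = 1/(2 + 5*(-9)) = 1/(2 - 45) = 1/(-43) = -1/43 ≈ -0.023256)
-91*z = -91*(-1/43) = 91/43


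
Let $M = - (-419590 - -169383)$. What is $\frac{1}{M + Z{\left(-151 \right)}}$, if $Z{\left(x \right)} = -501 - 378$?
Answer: $\frac{1}{249328} \approx 4.0108 \cdot 10^{-6}$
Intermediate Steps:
$Z{\left(x \right)} = -879$ ($Z{\left(x \right)} = -501 - 378 = -879$)
$M = 250207$ ($M = - (-419590 + 169383) = \left(-1\right) \left(-250207\right) = 250207$)
$\frac{1}{M + Z{\left(-151 \right)}} = \frac{1}{250207 - 879} = \frac{1}{249328}$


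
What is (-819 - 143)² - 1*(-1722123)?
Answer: 2647567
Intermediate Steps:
(-819 - 143)² - 1*(-1722123) = (-962)² + 1722123 = 925444 + 1722123 = 2647567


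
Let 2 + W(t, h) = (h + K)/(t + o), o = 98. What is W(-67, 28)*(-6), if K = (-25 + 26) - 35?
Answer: 408/31 ≈ 13.161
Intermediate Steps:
K = -34 (K = 1 - 35 = -34)
W(t, h) = -2 + (-34 + h)/(98 + t) (W(t, h) = -2 + (h - 34)/(t + 98) = -2 + (-34 + h)/(98 + t))
W(-67, 28)*(-6) = ((-230 + 28 - 2*(-67))/(98 - 67))*(-6) = ((-230 + 28 + 134)/31)*(-6) = ((1/31)*(-68))*(-6) = -68/31*(-6) = 408/31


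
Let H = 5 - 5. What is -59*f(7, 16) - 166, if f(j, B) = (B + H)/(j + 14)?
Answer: -4430/21 ≈ -210.95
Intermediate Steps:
H = 0
f(j, B) = B/(14 + j) (f(j, B) = (B + 0)/(j + 14) = B/(14 + j))
-59*f(7, 16) - 166 = -944/(14 + 7) - 166 = -944/21 - 166 = -4430/21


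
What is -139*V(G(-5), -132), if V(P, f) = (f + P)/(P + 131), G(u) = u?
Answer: 19043/126 ≈ 151.14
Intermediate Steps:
V(P, f) = (P + f)/(131 + P)
-139*V(G(-5), -132) = -139*(-5 - 132)/(131 - 5) = -139*(-137)/126 = -139*(-137/126) = 19043/126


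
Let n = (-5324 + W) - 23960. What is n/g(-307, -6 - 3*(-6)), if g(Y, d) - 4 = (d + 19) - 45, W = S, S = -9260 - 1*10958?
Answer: 24751/5 ≈ 4950.2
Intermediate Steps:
S = -20218 (S = -9260 - 10958 = -20218)
W = -20218
g(Y, d) = -22 + d (g(Y, d) = 4 + ((d + 19) - 45) = 4 + ((19 + d) - 45) = 4 + (-26 + d) = -22 + d)
n = -49502 (n = (-5324 - 20218) - 23960 = -25542 - 23960 = -49502)
n/g(-307, -6 - 3*(-6)) = -49502/(-22 + (-6 - 3*(-6))) = -49502/(-22 + (-6 + 18)) = -49502/(-22 + 12) = -49502/(-10) = -49502*(-1/10) = 24751/5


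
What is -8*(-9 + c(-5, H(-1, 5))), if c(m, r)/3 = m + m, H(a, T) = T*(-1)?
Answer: 312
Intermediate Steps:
H(a, T) = -T
c(m, r) = 6*m (c(m, r) = 3*(m + m) = 3*(2*m) = 6*m)
-8*(-9 + c(-5, H(-1, 5))) = -8*(-9 + 6*(-5)) = -8*(-9 - 30) = -8*(-39) = 312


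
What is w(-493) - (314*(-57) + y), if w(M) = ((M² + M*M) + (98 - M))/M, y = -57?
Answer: 8365126/493 ≈ 16968.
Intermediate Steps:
w(M) = (98 - M + 2*M²)/M (w(M) = ((M² + M²) + (98 - M))/M = (2*M² + (98 - M))/M = (98 - M + 2*M²)/M)
w(-493) - (314*(-57) + y) = (-1 + 2*(-493) + 98/(-493)) - (314*(-57) - 57) = (-1 - 986 + 98*(-1/493)) - (-17898 - 57) = (-1 - 986 - 98/493) - 1*(-17955) = -486689/493 + 17955 = 8365126/493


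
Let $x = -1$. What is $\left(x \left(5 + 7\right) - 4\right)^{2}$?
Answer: $256$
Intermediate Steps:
$\left(x \left(5 + 7\right) - 4\right)^{2} = \left(- (5 + 7) - 4\right)^{2} = \left(\left(-1\right) 12 - 4\right)^{2} = \left(-12 - 4\right)^{2} = \left(-16\right)^{2} = 256$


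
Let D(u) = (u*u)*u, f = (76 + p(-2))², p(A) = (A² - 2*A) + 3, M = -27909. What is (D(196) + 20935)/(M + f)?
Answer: -7550471/20340 ≈ -371.21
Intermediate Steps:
p(A) = 3 + A² - 2*A
f = 7569 (f = (76 + (3 + (-2)² - 2*(-2)))² = (76 + (3 + 4 + 4))² = (76 + 11)² = 87² = 7569)
D(u) = u³ (D(u) = u²*u = u³)
(D(196) + 20935)/(M + f) = (196³ + 20935)/(-27909 + 7569) = (7529536 + 20935)/(-20340) = 7550471*(-1/20340) = -7550471/20340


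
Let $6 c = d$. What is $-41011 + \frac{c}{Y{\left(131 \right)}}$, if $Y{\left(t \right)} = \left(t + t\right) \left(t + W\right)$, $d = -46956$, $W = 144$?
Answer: $- \frac{1477425188}{36025} \approx -41011.0$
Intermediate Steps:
$c = -7826$ ($c = \frac{1}{6} \left(-46956\right) = -7826$)
$Y{\left(t \right)} = 2 t \left(144 + t\right)$ ($Y{\left(t \right)} = \left(t + t\right) \left(t + 144\right) = 2 t \left(144 + t\right)$)
$-41011 + \frac{c}{Y{\left(131 \right)}} = -41011 - \frac{7826}{2 \cdot 131 \left(144 + 131\right)} = -41011 - \frac{7826}{2 \cdot 131 \cdot 275} = -41011 - \frac{7826}{72050} = -41011 - \frac{3913}{36025} = - \frac{1477425188}{36025}$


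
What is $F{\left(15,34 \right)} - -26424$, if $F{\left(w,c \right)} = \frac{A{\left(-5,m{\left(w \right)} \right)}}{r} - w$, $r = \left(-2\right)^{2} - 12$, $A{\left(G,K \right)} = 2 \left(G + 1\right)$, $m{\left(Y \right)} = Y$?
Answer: $26410$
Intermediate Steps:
$A{\left(G,K \right)} = 2 + 2 G$ ($A{\left(G,K \right)} = 2 \left(1 + G\right) = 2 + 2 G$)
$r = -8$ ($r = 4 - 12 = -8$)
$F{\left(w,c \right)} = 1 - w$ ($F{\left(w,c \right)} = \frac{2 + 2 \left(-5\right)}{-8} - w = \left(2 - 10\right) \left(- \frac{1}{8}\right) - w = \left(-8\right) \left(- \frac{1}{8}\right) - w = 1 - w$)
$F{\left(15,34 \right)} - -26424 = \left(1 - 15\right) - -26424 = \left(1 - 15\right) + 26424 = -14 + 26424 = 26410$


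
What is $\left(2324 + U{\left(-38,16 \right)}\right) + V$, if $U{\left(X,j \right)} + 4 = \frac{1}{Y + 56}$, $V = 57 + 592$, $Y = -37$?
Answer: $\frac{56412}{19} \approx 2969.1$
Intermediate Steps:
$V = 649$
$U{\left(X,j \right)} = - \frac{75}{19}$ ($U{\left(X,j \right)} = -4 + \frac{1}{-37 + 56} = -4 + \frac{1}{19} = - \frac{75}{19}$)
$\left(2324 + U{\left(-38,16 \right)}\right) + V = \left(2324 - \frac{75}{19}\right) + 649 = \frac{44081}{19} + 649 = \frac{56412}{19}$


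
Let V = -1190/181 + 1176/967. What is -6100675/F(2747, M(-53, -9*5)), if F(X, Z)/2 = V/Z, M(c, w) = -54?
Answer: -4118590966725/133982 ≈ -3.0740e+7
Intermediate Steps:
V = -937874/175027 (V = -1190*1/181 + 1176*(1/967) = -1190/181 + 1176/967 = -937874/175027 ≈ -5.3585)
F(X, Z) = -1875748/(175027*Z) (F(X, Z) = 2*(-937874/(175027*Z)) = -1875748/(175027*Z))
-6100675/F(2747, M(-53, -9*5)) = -6100675/((-1875748/175027/(-54))) = -6100675/((-1875748/175027*(-1/54))) = -6100675/937874/4725729 = -6100675*4725729/937874 = -4118590966725/133982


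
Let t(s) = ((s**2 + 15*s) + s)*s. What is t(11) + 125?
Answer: 3392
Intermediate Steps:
t(s) = s*(s**2 + 16*s) (t(s) = (s**2 + 16*s)*s = s*(s**2 + 16*s))
t(11) + 125 = 11**2*(16 + 11) + 125 = 121*27 + 125 = 3267 + 125 = 3392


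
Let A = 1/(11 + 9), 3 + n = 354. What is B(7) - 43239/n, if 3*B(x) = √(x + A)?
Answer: -14413/117 + √705/30 ≈ -122.30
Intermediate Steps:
n = 351 (n = -3 + 354 = 351)
A = 1/20 ≈ 0.050000
B(x) = √(1/20 + x)/3 (B(x) = √(x + 1/20)/3 = √(1/20 + x)/3)
B(7) - 43239/n = √(5 + 100*7)/30 - 43239/351 = √(5 + 700)/30 - 43239/351 = √705/30 - 497*29/117 = √705/30 - 14413/117 = -14413/117 + √705/30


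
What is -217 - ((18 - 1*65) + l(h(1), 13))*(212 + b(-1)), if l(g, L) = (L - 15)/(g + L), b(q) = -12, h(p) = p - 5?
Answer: 83047/9 ≈ 9227.4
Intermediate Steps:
h(p) = -5 + p
l(g, L) = (-15 + L)/(L + g)
-217 - ((18 - 1*65) + l(h(1), 13))*(212 + b(-1)) = -217 - ((18 - 1*65) + (-15 + 13)/(13 + (-5 + 1)))*(212 - 12) = -217 - ((18 - 65) - 2/(13 - 4))*200 = -217 - (-47 - 2/9)*200 = -217 - (-425)*200/9 = -217 - 1*(-85000/9) = -217 + 85000/9 = 83047/9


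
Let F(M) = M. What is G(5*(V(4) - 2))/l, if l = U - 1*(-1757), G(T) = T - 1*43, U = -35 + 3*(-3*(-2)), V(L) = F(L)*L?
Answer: 9/580 ≈ 0.015517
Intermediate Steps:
V(L) = L² (V(L) = L*L = L²)
U = -17 (U = -35 + 3*6 = -35 + 18 = -17)
G(T) = -43 + T (G(T) = T - 43 = -43 + T)
l = 1740 (l = -17 - 1*(-1757) = -17 + 1757 = 1740)
G(5*(V(4) - 2))/l = (-43 + 5*(4² - 2))/1740 = (-43 + 5*(16 - 2))*(1/1740) = (-43 + 5*14)*(1/1740) = (-43 + 70)*(1/1740) = 27*(1/1740) = 9/580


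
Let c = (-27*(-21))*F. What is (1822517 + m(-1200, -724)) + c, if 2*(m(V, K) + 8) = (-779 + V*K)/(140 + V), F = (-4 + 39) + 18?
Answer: 3926559179/2120 ≈ 1.8522e+6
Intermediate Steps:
F = 53 (F = 35 + 18 = 53)
m(V, K) = -8 + (-779 + K*V)/(2*(140 + V)) (m(V, K) = -8 + ((-779 + V*K)/(140 + V))/2 = -8 + ((-779 + K*V)/(140 + V))/2 = -8 + (-779 + K*V)/(2*(140 + V)))
c = 30051 (c = -27*(-21)*53 = 567*53 = 30051)
(1822517 + m(-1200, -724)) + c = (1822517 + (-3019 - 16*(-1200) - 724*(-1200))/(2*(140 - 1200))) + 30051 = (1822517 + (1/2)*(-3019 + 19200 + 868800)/(-1060)) + 30051 = (1822517 + (1/2)*(-1/1060)*884981) + 30051 = (1822517 - 884981/2120) + 30051 = 3862851059/2120 + 30051 = 3926559179/2120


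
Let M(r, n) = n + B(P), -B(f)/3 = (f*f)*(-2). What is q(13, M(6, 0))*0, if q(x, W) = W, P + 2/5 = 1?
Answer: 0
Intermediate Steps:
P = 3/5 (P = -2/5 + 1 = 3/5 ≈ 0.60000)
B(f) = 6*f**2 (B(f) = -3*f*f*(-2) = -3*f**2*(-2) = -(-6)*f**2 = 6*f**2)
M(r, n) = 54/25 + n (M(r, n) = n + 6*(3/5)**2 = n + 6*(9/25) = n + 54/25 = 54/25 + n)
q(13, M(6, 0))*0 = (54/25 + 0)*0 = (54/25)*0 = 0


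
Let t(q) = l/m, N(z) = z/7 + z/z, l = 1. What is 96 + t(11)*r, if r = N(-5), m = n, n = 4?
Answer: 1345/14 ≈ 96.071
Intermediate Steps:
m = 4
N(z) = 1 + z/7 (N(z) = z*(1/7) + 1 = z/7 + 1 = 1 + z/7)
t(q) = 1/4
r = 2/7 (r = 1 + (1/7)*(-5) = 1 - 5/7 = 2/7 ≈ 0.28571)
96 + t(11)*r = 96 + (1/4)*(2/7) = 96 + 1/14 = 1345/14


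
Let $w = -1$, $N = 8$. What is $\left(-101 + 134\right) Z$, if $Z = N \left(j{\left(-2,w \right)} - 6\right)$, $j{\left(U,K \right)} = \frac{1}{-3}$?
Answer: $-1672$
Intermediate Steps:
$j{\left(U,K \right)} = - \frac{1}{3}$
$Z = - \frac{152}{3}$ ($Z = 8 \left(- \frac{1}{3} - 6\right) = 8 \left(- \frac{19}{3}\right) = - \frac{152}{3} \approx -50.667$)
$\left(-101 + 134\right) Z = \left(-101 + 134\right) \left(- \frac{152}{3}\right) = 33 \left(- \frac{152}{3}\right) = -1672$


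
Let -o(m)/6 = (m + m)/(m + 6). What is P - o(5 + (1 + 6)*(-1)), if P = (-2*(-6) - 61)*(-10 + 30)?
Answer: -986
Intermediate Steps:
o(m) = -12*m/(6 + m) (o(m) = -6*(m + m)/(m + 6) = -6*2*m/(6 + m) = -12*m/(6 + m))
P = -980 (P = (12 - 61)*20 = -49*20 = -980)
P - o(5 + (1 + 6)*(-1)) = -980 - (-12)*(5 + (1 + 6)*(-1))/(6 + (5 + (1 + 6)*(-1))) = -980 - (-12)*(5 + 7*(-1))/(6 + (5 + 7*(-1))) = -980 - (-12)*(5 - 7)/(6 + (5 - 7)) = -980 - (-12)*(-2)/(6 - 2) = -980 - (-12)*(-2)/4 = -980 - 1*6 = -980 - 6 = -986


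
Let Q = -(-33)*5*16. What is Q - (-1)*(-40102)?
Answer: -37462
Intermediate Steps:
Q = 2640 (Q = -33*(-5)*16 = 165*16 = 2640)
Q - (-1)*(-40102) = 2640 - (-1)*(-40102) = 2640 - 1*40102 = 2640 - 40102 = -37462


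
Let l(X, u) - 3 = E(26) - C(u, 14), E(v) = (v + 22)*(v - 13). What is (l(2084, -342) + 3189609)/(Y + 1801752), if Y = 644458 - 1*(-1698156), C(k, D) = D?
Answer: 1595111/2072183 ≈ 0.76977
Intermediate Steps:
E(v) = (-13 + v)*(22 + v) (E(v) = (22 + v)*(-13 + v) = (-13 + v)*(22 + v))
l(X, u) = 613 (l(X, u) = 3 + ((-286 + 26² + 9*26) - 1*14) = 3 + ((-286 + 676 + 234) - 14) = 3 + (624 - 14) = 3 + 610 = 613)
Y = 2342614 (Y = 644458 + 1698156 = 2342614)
(l(2084, -342) + 3189609)/(Y + 1801752) = (613 + 3189609)/(2342614 + 1801752) = 3190222/4144366 = 3190222*(1/4144366) = 1595111/2072183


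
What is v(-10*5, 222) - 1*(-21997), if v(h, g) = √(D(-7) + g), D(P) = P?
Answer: 21997 + √215 ≈ 22012.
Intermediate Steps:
v(h, g) = √(-7 + g)
v(-10*5, 222) - 1*(-21997) = √(-7 + 222) - 1*(-21997) = √215 + 21997 = 21997 + √215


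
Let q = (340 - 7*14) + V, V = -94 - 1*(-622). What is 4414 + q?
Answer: 5184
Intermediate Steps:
V = 528 (V = -94 + 622 = 528)
q = 770 (q = (340 - 7*14) + 528 = (340 - 98) + 528 = 242 + 528 = 770)
4414 + q = 4414 + 770 = 5184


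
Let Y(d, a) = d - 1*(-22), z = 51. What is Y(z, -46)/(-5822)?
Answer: -73/5822 ≈ -0.012539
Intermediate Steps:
Y(d, a) = 22 + d (Y(d, a) = d + 22 = 22 + d)
Y(z, -46)/(-5822) = (22 + 51)/(-5822) = 73*(-1/5822) = -73/5822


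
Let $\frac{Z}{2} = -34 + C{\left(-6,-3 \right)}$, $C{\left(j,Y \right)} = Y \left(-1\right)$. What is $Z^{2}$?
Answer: $3844$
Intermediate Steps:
$C{\left(j,Y \right)} = - Y$
$Z = -62$ ($Z = 2 \left(-34 - -3\right) = 2 \left(-34 + 3\right) = 2 \left(-31\right) = -62$)
$Z^{2} = \left(-62\right)^{2} = 3844$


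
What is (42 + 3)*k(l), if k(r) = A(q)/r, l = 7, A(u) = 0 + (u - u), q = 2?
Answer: 0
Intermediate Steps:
A(u) = 0 (A(u) = 0 + 0 = 0)
k(r) = 0 (k(r) = 0/r = 0)
(42 + 3)*k(l) = (42 + 3)*0 = 45*0 = 0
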